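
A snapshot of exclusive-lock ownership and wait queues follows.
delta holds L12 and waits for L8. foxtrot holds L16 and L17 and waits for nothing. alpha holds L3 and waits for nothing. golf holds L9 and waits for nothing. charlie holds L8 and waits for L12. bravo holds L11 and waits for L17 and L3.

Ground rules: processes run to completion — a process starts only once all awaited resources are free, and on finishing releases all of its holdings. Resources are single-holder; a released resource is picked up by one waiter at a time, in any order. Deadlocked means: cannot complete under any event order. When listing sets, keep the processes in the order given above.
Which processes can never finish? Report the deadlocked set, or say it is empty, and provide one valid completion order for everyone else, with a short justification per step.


The deadlocked set is delta and charlie.
Key observation: the cycle delta -> charlie -> delta can never break — each member waits on the next; no other process is dragged down with it.
The rest can finish in the order foxtrot, golf, alpha, bravo.
Walking it through:
  foxtrot: no waits; runs immediately, freeing L16 and L17
  golf: no waits; runs immediately, freeing L9
  alpha: no waits; runs immediately, freeing L3
  run bravo (all its waits — L17 and L3 — are resolved); releases L11


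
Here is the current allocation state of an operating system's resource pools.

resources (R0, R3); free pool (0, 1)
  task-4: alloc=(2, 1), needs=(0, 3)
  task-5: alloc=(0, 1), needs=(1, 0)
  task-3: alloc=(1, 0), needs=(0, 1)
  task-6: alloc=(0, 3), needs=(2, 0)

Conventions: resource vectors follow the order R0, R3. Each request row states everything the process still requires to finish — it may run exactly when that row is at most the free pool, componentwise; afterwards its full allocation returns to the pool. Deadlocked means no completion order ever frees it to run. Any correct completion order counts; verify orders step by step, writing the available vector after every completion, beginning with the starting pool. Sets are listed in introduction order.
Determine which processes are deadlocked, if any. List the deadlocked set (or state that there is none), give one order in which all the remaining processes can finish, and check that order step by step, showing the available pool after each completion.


Deadlocked set: task-4 and task-6.
Key observation: after task-3, task-5 the pool peaks at (1, 2), and each blocked process is short somewhere: task-4 on R3; task-6 on R0.
One completion order for the rest: task-3, task-5. Check, step by step:
  pool = (0, 1)
  task-3: need (0, 1) fits (0, 1); releases (1, 0), pool now (1, 1)
  task-5: need (1, 0) fits (1, 1); releases (0, 1), pool now (1, 2)
None of the blocked processes ever fits:
  blocked: task-4 wants (0, 3), pool (1, 2) — not enough R3
  blocked: task-6 wants (2, 0), pool (1, 2) — not enough R0


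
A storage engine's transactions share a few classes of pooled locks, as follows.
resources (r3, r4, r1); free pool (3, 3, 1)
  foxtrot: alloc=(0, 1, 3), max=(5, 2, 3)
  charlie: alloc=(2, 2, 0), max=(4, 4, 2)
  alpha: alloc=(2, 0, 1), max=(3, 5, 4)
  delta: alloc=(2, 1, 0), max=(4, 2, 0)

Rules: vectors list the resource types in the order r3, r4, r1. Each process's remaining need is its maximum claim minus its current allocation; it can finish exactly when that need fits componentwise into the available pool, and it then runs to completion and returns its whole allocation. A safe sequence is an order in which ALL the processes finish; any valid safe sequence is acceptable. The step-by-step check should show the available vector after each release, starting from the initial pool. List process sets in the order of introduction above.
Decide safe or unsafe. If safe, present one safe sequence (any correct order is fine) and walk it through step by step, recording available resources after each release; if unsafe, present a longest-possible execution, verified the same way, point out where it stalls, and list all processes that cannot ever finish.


SAFE. One safe sequence: delta, foxtrot, alpha, charlie.
Key observation: the order's first zero-slack moment is foxtrot ((5, 1, 0) needed, (5, 4, 1) free — a requested resource with nothing to spare).
Verifying each step:
  pool = (3, 3, 1)
  run delta (needs (2, 1, 0), free (3, 3, 1)); after release of (2, 1, 0) the pool is (5, 4, 1)
  run foxtrot (needs (5, 1, 0), free (5, 4, 1)); after release of (0, 1, 3) the pool is (5, 5, 4)
  run alpha (needs (1, 5, 3), free (5, 5, 4)); after release of (2, 0, 1) the pool is (7, 5, 5)
  run charlie (needs (2, 2, 2), free (7, 5, 5)); after release of (2, 2, 0) the pool is (9, 7, 5)


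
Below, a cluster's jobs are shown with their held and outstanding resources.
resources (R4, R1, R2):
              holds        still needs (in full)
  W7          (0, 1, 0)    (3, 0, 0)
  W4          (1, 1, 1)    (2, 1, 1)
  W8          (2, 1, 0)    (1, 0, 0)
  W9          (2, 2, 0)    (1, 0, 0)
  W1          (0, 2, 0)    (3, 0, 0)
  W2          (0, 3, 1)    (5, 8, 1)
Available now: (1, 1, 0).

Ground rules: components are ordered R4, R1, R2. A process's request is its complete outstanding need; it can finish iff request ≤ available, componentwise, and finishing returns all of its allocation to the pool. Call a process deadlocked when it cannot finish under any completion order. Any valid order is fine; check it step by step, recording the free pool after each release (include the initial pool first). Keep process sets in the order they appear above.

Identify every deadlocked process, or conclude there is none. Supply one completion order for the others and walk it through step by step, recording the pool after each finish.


Deadlocked set: W4 and W2.
Key observation: W8, W7, W9, W1 can finish, but then (5, 7, 0) is all there is, and the blocked group's R2 demands exceed it.
A valid finishing order for the others: W8, W7, W9, W1. Walking it through:
  pool = (1, 1, 0)
  W8: need (1, 0, 0) fits (1, 1, 0); releases (2, 1, 0), pool now (3, 2, 0)
  W7: need (3, 0, 0) fits (3, 2, 0); releases (0, 1, 0), pool now (3, 3, 0)
  W9: need (1, 0, 0) fits (3, 3, 0); releases (2, 2, 0), pool now (5, 5, 0)
  W1: need (3, 0, 0) fits (5, 5, 0); releases (0, 2, 0), pool now (5, 7, 0)
The stuck group stays short no matter what:
  W4 cannot run: need (2, 1, 1) vs free (5, 7, 0) (insufficient R2)
  W2 cannot run: need (5, 8, 1) vs free (5, 7, 0) (insufficient R1 and R2)


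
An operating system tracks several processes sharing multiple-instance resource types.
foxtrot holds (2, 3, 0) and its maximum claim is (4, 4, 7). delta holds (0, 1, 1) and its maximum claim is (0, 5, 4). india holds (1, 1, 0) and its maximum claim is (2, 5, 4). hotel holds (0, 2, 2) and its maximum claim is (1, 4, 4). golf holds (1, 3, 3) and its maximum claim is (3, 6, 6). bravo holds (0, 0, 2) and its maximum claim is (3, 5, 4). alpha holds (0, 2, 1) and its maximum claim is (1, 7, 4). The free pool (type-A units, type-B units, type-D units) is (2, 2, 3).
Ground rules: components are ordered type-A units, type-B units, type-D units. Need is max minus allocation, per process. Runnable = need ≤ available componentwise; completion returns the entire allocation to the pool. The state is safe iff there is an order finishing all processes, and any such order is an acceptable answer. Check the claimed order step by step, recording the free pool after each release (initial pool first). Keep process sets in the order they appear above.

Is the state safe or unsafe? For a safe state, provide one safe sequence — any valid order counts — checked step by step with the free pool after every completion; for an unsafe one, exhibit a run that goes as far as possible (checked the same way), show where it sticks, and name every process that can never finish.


SAFE. One safe sequence: hotel, delta, alpha, golf, foxtrot, bravo, india.
Key observation: the order's first zero-slack moment is hotel ((1, 2, 2) needed, (2, 2, 3) free — a requested resource with nothing to spare).
Check, step by step:
  pool = (2, 2, 3)
  run hotel (needs (1, 2, 2), free (2, 2, 3)); after release of (0, 2, 2) the pool is (2, 4, 5)
  run delta (needs (0, 4, 3), free (2, 4, 5)); after release of (0, 1, 1) the pool is (2, 5, 6)
  run alpha (needs (1, 5, 3), free (2, 5, 6)); after release of (0, 2, 1) the pool is (2, 7, 7)
  run golf (needs (2, 3, 3), free (2, 7, 7)); after release of (1, 3, 3) the pool is (3, 10, 10)
  run foxtrot (needs (2, 1, 7), free (3, 10, 10)); after release of (2, 3, 0) the pool is (5, 13, 10)
  run bravo (needs (3, 5, 2), free (5, 13, 10)); after release of (0, 0, 2) the pool is (5, 13, 12)
  run india (needs (1, 4, 4), free (5, 13, 12)); after release of (1, 1, 0) the pool is (6, 14, 12)


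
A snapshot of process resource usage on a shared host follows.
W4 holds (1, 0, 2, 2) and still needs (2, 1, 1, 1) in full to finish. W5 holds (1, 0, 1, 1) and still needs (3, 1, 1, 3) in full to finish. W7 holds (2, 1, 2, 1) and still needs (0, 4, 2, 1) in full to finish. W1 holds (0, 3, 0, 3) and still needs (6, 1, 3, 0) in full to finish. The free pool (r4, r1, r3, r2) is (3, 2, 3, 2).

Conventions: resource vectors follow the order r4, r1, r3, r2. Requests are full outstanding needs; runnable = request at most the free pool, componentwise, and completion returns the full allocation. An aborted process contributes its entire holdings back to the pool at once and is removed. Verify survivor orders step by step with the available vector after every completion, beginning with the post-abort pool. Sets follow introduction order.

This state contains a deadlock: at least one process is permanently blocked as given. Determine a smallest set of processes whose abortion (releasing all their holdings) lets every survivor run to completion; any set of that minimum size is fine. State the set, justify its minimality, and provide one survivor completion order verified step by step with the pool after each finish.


The answer: abort W1.
Key observation: W7 could never have finished before the abort; with (0, 3, 0, 3) returned by W1, it fits at step 2.
Why nothing smaller works: aborting no one leaves the state deadlocked as given.
One survivor order: W5, W7, W4. Step-by-step check (post-abort pool first):
  pool = (3, 5, 3, 5)
  run W5 (needs (3, 1, 1, 3), free (3, 5, 3, 5)); after release of (1, 0, 1, 1) the pool is (4, 5, 4, 6)
  run W7 (needs (0, 4, 2, 1), free (4, 5, 4, 6)); after release of (2, 1, 2, 1) the pool is (6, 6, 6, 7)
  run W4 (needs (2, 1, 1, 1), free (6, 6, 6, 7)); after release of (1, 0, 2, 2) the pool is (7, 6, 8, 9)


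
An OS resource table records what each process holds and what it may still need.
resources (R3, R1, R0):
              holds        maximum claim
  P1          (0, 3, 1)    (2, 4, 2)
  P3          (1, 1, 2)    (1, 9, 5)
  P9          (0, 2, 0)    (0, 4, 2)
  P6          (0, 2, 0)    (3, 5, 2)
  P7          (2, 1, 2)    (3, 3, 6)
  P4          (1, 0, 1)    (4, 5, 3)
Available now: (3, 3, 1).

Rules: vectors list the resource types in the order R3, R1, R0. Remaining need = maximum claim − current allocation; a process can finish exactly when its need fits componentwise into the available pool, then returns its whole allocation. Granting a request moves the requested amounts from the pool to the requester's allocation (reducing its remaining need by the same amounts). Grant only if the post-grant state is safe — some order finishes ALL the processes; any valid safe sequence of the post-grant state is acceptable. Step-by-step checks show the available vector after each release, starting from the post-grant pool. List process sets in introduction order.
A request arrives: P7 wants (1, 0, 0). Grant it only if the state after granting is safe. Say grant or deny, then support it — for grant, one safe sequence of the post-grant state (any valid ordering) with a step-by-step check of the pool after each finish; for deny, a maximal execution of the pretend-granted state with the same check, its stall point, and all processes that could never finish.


DENY. Granting would leave the state unsafe.
Key observation: after P1, P9 the pool peaks at (2, 8, 2), and each blocked process is short somewhere: P3 on R0; P6 on R3; P7 on R0; P4 on R3.
On the post-grant state, P1, P9 is a maximal run — nothing extends it. Verifying each step:
  pool = (2, 3, 1)
  P1 needs (2, 1, 1) <= (2, 3, 1) -> finishes; pool += (0, 3, 1) = (2, 6, 2)
  P9 needs (0, 2, 2) <= (2, 6, 2) -> finishes; pool += (0, 2, 0) = (2, 8, 2)
  P3 cannot run: need (0, 8, 3) vs free (2, 8, 2) (insufficient R0)
  P6 cannot run: need (3, 3, 2) vs free (2, 8, 2) (insufficient R3)
  P7 cannot run: need (0, 2, 4) vs free (2, 8, 2) (insufficient R0)
  P4 cannot run: need (3, 5, 2) vs free (2, 8, 2) (insufficient R3)
Post-grant, the permanently blocked set is P3, P6, P7 and P4.


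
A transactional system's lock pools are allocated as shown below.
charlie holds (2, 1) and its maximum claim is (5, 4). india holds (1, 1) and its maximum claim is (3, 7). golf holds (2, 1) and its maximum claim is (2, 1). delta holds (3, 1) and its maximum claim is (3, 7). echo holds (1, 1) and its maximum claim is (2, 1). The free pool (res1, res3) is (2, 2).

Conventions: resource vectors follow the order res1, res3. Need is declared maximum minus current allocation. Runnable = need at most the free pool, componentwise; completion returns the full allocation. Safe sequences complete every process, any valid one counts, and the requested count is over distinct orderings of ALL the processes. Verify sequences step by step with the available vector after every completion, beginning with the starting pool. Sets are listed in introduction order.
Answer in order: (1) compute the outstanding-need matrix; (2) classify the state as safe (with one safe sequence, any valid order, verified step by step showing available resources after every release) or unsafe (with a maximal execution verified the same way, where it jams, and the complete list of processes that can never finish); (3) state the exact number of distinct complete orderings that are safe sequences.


(1) Outstanding need per process (order res1, res3):
  charlie: (3, 3)
  india: (2, 6)
  golf: (0, 0)
  delta: (0, 6)
  echo: (1, 0)
(2) UNSAFE.
Key observation: res3 is the bottleneck — with golf, echo, charlie done the pool holds (7, 5), short of every remaining need.
The run golf, echo, charlie cannot be extended any further. Check, step by step:
  pool = (2, 2)
  golf needs (0, 0) <= (2, 2) -> finishes; pool += (2, 1) = (4, 3)
  echo needs (1, 0) <= (4, 3) -> finishes; pool += (1, 1) = (5, 4)
  charlie needs (3, 3) <= (5, 4) -> finishes; pool += (2, 1) = (7, 5)
  blocked: india wants (2, 6), pool (7, 5) — not enough res3
  blocked: delta wants (0, 6), pool (7, 5) — not enough res3
Permanently blocked: india and delta.
(3) The exact count: 0 of the possible complete orderings are safe sequences.


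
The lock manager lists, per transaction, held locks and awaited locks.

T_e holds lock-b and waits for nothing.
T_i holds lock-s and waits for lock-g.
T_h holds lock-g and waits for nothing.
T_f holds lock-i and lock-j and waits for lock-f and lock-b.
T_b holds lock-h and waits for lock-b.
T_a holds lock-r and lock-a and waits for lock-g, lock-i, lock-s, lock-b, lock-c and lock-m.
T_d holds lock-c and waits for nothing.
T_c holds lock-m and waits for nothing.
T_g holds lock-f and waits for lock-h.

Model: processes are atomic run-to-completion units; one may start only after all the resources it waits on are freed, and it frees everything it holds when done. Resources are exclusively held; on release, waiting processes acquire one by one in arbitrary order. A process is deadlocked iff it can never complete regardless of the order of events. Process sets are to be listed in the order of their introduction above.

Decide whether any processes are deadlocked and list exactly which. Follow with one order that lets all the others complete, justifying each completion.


No process is deadlocked.
Key observation: all waits point, directly or indirectly, at processes that can finish, so nothing is permanently blocked.
The rest can finish in the order T_e, T_c, T_b, T_h, T_g, T_d, T_f, T_i, T_a.
Check, step by step:
  run T_e (it waits on nothing); releases lock-b
  run T_c (it waits on nothing); releases lock-m
  T_b waits on lock-b — all released -> runs and releases lock-h
  run T_h (it waits on nothing); releases lock-g
  T_g waits on lock-h — all released -> runs and releases lock-f
  run T_d (it waits on nothing); releases lock-c
  T_f waits on lock-f and lock-b — all released -> runs and releases lock-i and lock-j
  T_i waits on lock-g — all released -> runs and releases lock-s
  T_a waits on lock-g, lock-i, lock-s, lock-b, lock-c and lock-m — all released -> runs and releases lock-r and lock-a


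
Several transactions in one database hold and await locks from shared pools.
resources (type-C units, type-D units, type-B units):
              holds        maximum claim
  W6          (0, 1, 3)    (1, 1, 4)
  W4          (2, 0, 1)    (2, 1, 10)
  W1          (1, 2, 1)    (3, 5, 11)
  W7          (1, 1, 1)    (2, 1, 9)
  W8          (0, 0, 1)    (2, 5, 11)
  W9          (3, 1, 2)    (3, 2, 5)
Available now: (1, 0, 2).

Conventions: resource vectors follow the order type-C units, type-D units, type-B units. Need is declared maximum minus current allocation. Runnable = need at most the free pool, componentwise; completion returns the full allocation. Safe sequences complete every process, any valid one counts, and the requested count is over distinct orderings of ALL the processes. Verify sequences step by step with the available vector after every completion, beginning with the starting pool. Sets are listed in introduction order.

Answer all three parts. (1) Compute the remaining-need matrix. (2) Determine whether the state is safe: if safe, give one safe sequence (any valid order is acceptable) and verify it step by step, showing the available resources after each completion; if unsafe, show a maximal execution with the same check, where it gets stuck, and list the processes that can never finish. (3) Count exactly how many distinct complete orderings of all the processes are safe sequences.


(1) Need matrix, components ordered type-C units, type-D units, type-B units:
  W6: (1, 0, 1)
  W4: (0, 1, 9)
  W1: (2, 3, 10)
  W7: (1, 0, 8)
  W8: (2, 5, 10)
  W9: (0, 1, 3)
(2) UNSAFE — no complete ordering exists.
Key observation: no order helps: past W6, W9, the free pool tops out at (4, 2, 7), below what each blocked process needs in type-B units.
The run W6, W9 cannot be extended any further. Walking it through:
  pool = (1, 0, 2)
  W6: need (1, 0, 1) fits (1, 0, 2); releases (0, 1, 3), pool now (1, 1, 5)
  W9: need (0, 1, 3) fits (1, 1, 5); releases (3, 1, 2), pool now (4, 2, 7)
  W4 still needs (0, 1, 9) but only (4, 2, 7) is free — short on type-B units
  W1 still needs (2, 3, 10) but only (4, 2, 7) is free — short on type-D units and type-B units
  W7 still needs (1, 0, 8) but only (4, 2, 7) is free — short on type-B units
  W8 still needs (2, 5, 10) but only (4, 2, 7) is free — short on type-D units and type-B units
Never able to finish: W4, W1, W7 and W8.
(3) Exactly 0 of the possible complete orderings are safe sequences.


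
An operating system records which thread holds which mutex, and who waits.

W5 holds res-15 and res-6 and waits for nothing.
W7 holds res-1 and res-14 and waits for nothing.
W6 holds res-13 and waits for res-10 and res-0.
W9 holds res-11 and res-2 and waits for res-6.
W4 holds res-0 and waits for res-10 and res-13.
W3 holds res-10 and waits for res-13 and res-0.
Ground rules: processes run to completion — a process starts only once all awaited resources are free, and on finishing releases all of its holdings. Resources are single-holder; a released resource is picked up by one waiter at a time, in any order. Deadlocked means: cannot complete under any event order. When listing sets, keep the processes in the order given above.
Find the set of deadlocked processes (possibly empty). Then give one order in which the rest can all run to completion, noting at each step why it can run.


The deadlocked set is W6, W4 and W3.
Key observation: nobody on the ring W6 -> W4 -> W6 can start until another member finishes, which never happens; W3 is caught in further circular waits.
The rest can finish in the order W5, W9, W7.
Step-by-step check:
  run W5 (it waits on nothing); releases res-15 and res-6
  W9 waits on res-6 — all released -> runs and releases res-11 and res-2
  run W7 (it waits on nothing); releases res-1 and res-14


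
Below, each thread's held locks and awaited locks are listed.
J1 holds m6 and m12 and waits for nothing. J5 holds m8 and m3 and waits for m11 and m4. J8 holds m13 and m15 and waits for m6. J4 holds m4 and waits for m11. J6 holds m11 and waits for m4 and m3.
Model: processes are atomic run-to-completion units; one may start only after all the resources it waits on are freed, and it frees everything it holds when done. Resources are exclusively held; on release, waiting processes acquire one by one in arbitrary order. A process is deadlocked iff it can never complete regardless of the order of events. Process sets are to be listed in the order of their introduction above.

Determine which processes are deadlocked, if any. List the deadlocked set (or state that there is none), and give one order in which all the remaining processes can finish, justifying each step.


Deadlocked set: J5, J4 and J6.
Key observation: the cycle J5 -> J4 -> J6 -> J5 can never break — each member waits on the next; no other process is dragged down with it.
A valid finishing order for the others: J1, J8.
Check, step by step:
  J1: no waits; runs immediately, freeing m6 and m12
  J8: everything it awaited (m6) is free; runs, freeing m13 and m15


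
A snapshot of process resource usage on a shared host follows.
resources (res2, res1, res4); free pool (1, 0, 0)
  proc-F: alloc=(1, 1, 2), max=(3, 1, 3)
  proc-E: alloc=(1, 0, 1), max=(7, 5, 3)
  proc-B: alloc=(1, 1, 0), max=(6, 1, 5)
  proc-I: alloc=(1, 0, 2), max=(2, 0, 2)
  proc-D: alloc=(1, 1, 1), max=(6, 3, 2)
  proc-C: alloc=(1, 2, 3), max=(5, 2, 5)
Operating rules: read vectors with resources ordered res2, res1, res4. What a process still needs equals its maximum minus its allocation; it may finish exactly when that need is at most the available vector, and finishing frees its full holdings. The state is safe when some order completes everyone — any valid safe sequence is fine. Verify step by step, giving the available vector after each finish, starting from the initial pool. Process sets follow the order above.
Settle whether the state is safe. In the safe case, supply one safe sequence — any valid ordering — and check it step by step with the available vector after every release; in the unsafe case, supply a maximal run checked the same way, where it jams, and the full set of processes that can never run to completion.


UNSAFE — no complete ordering exists.
Key observation: even finishing proc-I, proc-F leaves just (3, 1, 4) free — too little res2 for any of the remaining processes.
A maximal execution: proc-I, proc-F — then nothing else fits. Step-by-step check:
  pool = (1, 0, 0)
  run proc-I (needs (1, 0, 0), free (1, 0, 0)); after release of (1, 0, 2) the pool is (2, 0, 2)
  run proc-F (needs (2, 0, 1), free (2, 0, 2)); after release of (1, 1, 2) the pool is (3, 1, 4)
  proc-E still needs (6, 5, 2) but only (3, 1, 4) is free — short on res2 and res1
  proc-B still needs (5, 0, 5) but only (3, 1, 4) is free — short on res2 and res4
  proc-D still needs (5, 2, 1) but only (3, 1, 4) is free — short on res2 and res1
  proc-C still needs (4, 0, 2) but only (3, 1, 4) is free — short on res2
Permanently blocked: proc-E, proc-B, proc-D and proc-C.


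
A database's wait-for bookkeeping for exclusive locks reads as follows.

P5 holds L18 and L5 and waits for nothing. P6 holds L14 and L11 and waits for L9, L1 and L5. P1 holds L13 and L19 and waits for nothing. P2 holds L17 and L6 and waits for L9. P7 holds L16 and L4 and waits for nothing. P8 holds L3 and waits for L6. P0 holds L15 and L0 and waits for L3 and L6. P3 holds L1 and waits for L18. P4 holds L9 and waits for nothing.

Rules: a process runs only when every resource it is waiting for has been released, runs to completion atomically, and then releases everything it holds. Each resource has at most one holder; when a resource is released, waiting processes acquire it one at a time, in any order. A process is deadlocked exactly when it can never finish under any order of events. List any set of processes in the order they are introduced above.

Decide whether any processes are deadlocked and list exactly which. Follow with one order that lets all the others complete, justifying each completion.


Nothing here is deadlocked.
Key observation: every chain of waits terminates; starting from the processes that wait on nothing, all the rest unlock in turn.
The rest can finish in the order P4, P2, P8, P5, P7, P3, P0, P6, P1.
Walking it through:
  P4: no waits; runs immediately, freeing L9
  P2: everything it awaited (L9) is free; runs, freeing L17 and L6
  P8: everything it awaited (L6) is free; runs, freeing L3
  P5: no waits; runs immediately, freeing L18 and L5
  P7: no waits; runs immediately, freeing L16 and L4
  P3: everything it awaited (L18) is free; runs, freeing L1
  P0: everything it awaited (L3 and L6) is free; runs, freeing L15 and L0
  P6: everything it awaited (L9, L1 and L5) is free; runs, freeing L14 and L11
  P1: no waits; runs immediately, freeing L13 and L19


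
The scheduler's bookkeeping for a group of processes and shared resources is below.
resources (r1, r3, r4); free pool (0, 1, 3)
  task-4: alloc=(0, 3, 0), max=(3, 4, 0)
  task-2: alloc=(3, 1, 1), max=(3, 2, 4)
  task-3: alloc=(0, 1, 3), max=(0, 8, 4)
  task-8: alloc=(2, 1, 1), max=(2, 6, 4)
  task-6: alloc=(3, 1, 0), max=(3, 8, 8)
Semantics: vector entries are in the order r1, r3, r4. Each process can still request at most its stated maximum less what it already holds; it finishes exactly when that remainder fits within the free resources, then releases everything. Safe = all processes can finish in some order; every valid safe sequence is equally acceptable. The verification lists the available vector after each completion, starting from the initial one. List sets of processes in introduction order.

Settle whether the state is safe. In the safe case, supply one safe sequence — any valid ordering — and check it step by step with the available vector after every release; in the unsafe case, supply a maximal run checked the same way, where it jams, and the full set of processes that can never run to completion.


The state is UNSAFE.
Key observation: no order helps: past task-2, task-4, task-8, the free pool tops out at (5, 6, 5), below what each blocked process needs in r3.
A maximal execution: task-2, task-4, task-8 — then nothing else fits. Check, step by step:
  pool = (0, 1, 3)
  task-2: need (0, 1, 3) fits (0, 1, 3); releases (3, 1, 1), pool now (3, 2, 4)
  task-4: need (3, 1, 0) fits (3, 2, 4); releases (0, 3, 0), pool now (3, 5, 4)
  task-8: need (0, 5, 3) fits (3, 5, 4); releases (2, 1, 1), pool now (5, 6, 5)
  task-3 cannot run: need (0, 7, 1) vs free (5, 6, 5) (insufficient r3)
  task-6 cannot run: need (0, 7, 8) vs free (5, 6, 5) (insufficient r3 and r4)
Processes that can never finish: task-3 and task-6.


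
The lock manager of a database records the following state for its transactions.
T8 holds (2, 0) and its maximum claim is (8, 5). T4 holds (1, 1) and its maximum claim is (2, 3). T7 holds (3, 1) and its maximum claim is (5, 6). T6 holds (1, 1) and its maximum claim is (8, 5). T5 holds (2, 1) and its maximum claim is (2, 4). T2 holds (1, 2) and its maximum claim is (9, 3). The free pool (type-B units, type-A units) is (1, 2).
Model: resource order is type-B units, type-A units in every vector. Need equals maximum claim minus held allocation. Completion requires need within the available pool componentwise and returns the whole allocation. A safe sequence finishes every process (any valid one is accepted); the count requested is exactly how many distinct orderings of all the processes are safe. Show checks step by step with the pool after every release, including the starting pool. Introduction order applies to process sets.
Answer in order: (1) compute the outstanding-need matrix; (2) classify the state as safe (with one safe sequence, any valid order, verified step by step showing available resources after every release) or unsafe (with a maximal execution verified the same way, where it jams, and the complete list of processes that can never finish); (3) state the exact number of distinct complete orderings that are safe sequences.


(1) Outstanding need per process (order type-B units, type-A units):
  T8: (6, 5)
  T4: (1, 2)
  T7: (2, 5)
  T6: (7, 4)
  T5: (0, 3)
  T2: (8, 1)
(2) UNSAFE.
Key observation: after T4, T5 the pool peaks at (4, 4), and each blocked process is short somewhere: T8 on type-B units, type-A units; T7 on type-A units; T6 on type-B units; T2 on type-B units.
The run T4, T5 cannot be extended any further. Check, step by step:
  pool = (1, 2)
  T4 needs (1, 2) <= (1, 2) -> finishes; pool += (1, 1) = (2, 3)
  T5 needs (0, 3) <= (2, 3) -> finishes; pool += (2, 1) = (4, 4)
  blocked: T8 wants (6, 5), pool (4, 4) — not enough type-B units and type-A units
  blocked: T7 wants (2, 5), pool (4, 4) — not enough type-A units
  blocked: T6 wants (7, 4), pool (4, 4) — not enough type-B units
  blocked: T2 wants (8, 1), pool (4, 4) — not enough type-B units
Processes that can never finish: T8, T7, T6 and T2.
(3) Precisely 0 of the possible complete orderings are safe sequences.


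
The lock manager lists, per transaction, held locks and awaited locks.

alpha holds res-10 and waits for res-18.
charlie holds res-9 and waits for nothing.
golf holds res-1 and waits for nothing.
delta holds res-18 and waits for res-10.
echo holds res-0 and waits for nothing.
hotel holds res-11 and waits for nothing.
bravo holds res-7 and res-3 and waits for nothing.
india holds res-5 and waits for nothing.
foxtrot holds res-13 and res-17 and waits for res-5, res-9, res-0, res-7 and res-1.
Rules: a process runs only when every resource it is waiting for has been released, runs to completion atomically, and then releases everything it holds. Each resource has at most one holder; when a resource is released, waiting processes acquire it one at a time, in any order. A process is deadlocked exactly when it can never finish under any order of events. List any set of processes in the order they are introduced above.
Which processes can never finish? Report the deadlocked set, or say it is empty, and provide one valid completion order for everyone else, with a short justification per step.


Deadlocked: alpha and delta.
Key observation: the wait chain closes on itself along alpha -> delta -> alpha; no other process is dragged down with it.
The rest can finish in the order bravo, hotel, charlie, golf, echo, india, foxtrot.
Walking it through:
  bravo waits on nothing -> runs at once and releases res-7 and res-3
  hotel waits on nothing -> runs at once and releases res-11
  charlie waits on nothing -> runs at once and releases res-9
  golf waits on nothing -> runs at once and releases res-1
  echo waits on nothing -> runs at once and releases res-0
  india waits on nothing -> runs at once and releases res-5
  foxtrot waits on res-5, res-9, res-0, res-7 and res-1 — all released -> runs and releases res-13 and res-17


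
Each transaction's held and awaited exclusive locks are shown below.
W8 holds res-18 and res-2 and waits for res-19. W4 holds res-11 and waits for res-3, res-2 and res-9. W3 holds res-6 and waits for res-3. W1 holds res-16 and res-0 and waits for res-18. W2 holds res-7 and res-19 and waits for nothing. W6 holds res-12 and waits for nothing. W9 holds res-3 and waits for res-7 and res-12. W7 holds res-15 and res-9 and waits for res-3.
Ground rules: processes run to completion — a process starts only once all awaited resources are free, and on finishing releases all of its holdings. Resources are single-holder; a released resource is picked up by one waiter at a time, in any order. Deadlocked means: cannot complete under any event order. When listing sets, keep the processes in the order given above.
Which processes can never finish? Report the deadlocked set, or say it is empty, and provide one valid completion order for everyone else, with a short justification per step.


The deadlocked set is empty.
Key observation: the wait graph is acyclic; completion cascades from the unblocked processes through everyone else.
One completion order for the rest: W2, W6, W8, W9, W7, W3, W4, W1.
Walking it through:
  W2 waits on nothing -> runs at once and releases res-7 and res-19
  W6 waits on nothing -> runs at once and releases res-12
  W8: everything it awaited (res-19) is free; runs, freeing res-18 and res-2
  W9: everything it awaited (res-7 and res-12) is free; runs, freeing res-3
  W7: everything it awaited (res-3) is free; runs, freeing res-15 and res-9
  W3: everything it awaited (res-3) is free; runs, freeing res-6
  W4: everything it awaited (res-3, res-2 and res-9) is free; runs, freeing res-11
  W1: everything it awaited (res-18) is free; runs, freeing res-16 and res-0


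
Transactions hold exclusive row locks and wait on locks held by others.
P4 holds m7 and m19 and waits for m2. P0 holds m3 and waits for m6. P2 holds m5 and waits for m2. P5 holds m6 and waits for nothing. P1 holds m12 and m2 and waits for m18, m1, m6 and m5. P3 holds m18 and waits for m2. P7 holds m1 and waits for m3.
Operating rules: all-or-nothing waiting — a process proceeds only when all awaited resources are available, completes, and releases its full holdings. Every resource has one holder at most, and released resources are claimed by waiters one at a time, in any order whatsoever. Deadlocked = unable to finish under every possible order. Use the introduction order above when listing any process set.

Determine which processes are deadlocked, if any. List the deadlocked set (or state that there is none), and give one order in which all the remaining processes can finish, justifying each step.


The deadlocked set is P4, P2, P1 and P3.
Key observation: the knot is the closed ring of waits P1 -> P2 -> P1; P3 is caught in further circular waits and P4 waits into the deadlock from upstream.
One completion order for the rest: P5, P0, P7.
Step-by-step check:
  P5: no waits; runs immediately, freeing m6
  P0 waits on m6 — all released -> runs and releases m3
  P7 waits on m3 — all released -> runs and releases m1


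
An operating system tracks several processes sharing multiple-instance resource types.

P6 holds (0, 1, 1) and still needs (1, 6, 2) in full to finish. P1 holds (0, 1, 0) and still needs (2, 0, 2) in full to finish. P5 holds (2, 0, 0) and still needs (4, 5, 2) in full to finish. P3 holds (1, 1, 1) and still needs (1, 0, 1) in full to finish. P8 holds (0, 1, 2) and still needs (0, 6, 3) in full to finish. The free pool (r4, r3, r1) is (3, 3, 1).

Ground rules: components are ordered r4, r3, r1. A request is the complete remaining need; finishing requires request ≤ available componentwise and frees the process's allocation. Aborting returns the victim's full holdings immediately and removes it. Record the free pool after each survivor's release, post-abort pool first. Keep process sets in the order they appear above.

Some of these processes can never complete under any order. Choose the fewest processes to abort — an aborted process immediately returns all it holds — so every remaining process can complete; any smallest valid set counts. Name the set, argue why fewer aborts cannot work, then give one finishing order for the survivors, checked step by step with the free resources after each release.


Abort P6.
Key observation: aborting P6 returns (0, 1, 1), and P8 — hopeless before — runs at step 3 with the returned capacity in the pool.
Minimality: the empty abort set fails — the state is deadlocked as it stands.
The survivors complete as P1, P3, P8, P5. Check, step by step (starting from the post-abort pool):
  pool = (3, 4, 2)
  P1: need (2, 0, 2) fits (3, 4, 2); releases (0, 1, 0), pool now (3, 5, 2)
  P3: need (1, 0, 1) fits (3, 5, 2); releases (1, 1, 1), pool now (4, 6, 3)
  P8: need (0, 6, 3) fits (4, 6, 3); releases (0, 1, 2), pool now (4, 7, 5)
  P5: need (4, 5, 2) fits (4, 7, 5); releases (2, 0, 0), pool now (6, 7, 5)


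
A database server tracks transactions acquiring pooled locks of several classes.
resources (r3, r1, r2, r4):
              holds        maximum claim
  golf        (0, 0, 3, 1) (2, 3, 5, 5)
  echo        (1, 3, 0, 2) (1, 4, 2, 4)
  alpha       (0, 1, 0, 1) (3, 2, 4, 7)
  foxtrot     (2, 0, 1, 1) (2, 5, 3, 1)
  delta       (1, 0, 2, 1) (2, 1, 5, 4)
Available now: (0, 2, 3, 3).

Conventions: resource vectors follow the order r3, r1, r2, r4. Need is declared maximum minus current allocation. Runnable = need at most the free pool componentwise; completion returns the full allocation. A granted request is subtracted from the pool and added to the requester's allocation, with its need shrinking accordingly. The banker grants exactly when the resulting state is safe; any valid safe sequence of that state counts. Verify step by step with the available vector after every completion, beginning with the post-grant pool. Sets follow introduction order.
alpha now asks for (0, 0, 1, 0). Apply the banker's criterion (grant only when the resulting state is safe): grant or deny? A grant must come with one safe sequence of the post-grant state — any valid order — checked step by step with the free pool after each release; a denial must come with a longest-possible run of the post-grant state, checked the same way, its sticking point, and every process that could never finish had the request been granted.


GRANT — the state after the grant stays safe, e.g. via echo, foxtrot, delta, alpha, golf.
Key observation: post-grant, (0, 2, 2, 3) remains, and an order beginning with echo completes everyone.
Check on the post-grant state, step by step:
  pool = (0, 2, 2, 3)
  echo needs (0, 1, 2, 2) <= (0, 2, 2, 3) -> finishes; pool += (1, 3, 0, 2) = (1, 5, 2, 5)
  foxtrot needs (0, 5, 2, 0) <= (1, 5, 2, 5) -> finishes; pool += (2, 0, 1, 1) = (3, 5, 3, 6)
  delta needs (1, 1, 3, 3) <= (3, 5, 3, 6) -> finishes; pool += (1, 0, 2, 1) = (4, 5, 5, 7)
  alpha needs (3, 1, 3, 6) <= (4, 5, 5, 7) -> finishes; pool += (0, 1, 1, 1) = (4, 6, 6, 8)
  golf needs (2, 3, 2, 4) <= (4, 6, 6, 8) -> finishes; pool += (0, 0, 3, 1) = (4, 6, 9, 9)


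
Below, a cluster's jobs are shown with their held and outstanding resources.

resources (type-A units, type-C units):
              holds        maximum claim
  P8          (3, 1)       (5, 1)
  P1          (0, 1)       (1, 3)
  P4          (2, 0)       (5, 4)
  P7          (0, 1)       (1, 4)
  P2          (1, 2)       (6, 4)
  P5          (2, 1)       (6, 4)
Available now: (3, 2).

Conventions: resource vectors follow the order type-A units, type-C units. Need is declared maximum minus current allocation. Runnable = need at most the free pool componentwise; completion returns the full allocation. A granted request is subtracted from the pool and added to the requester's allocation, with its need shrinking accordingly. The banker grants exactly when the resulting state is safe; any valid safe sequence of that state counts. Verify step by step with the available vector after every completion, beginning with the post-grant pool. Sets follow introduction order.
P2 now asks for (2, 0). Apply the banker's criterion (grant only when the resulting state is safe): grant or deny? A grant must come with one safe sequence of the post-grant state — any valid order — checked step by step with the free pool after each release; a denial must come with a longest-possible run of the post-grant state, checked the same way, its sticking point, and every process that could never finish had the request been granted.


DENY. Granting would leave the state unsafe.
Key observation: the pool after P1, P7 is (1, 4); every surviving request exceeds it in type-A units, so progress ends there.
Pretend the grant happened; the run P1, P7 goes as far as possible. Step-by-step check:
  pool = (1, 2)
  P1 needs (1, 2) <= (1, 2) -> finishes; pool += (0, 1) = (1, 3)
  P7 needs (1, 3) <= (1, 3) -> finishes; pool += (0, 1) = (1, 4)
  P8 still needs (2, 0) but only (1, 4) is free — short on type-A units
  P4 still needs (3, 4) but only (1, 4) is free — short on type-A units
  P2 still needs (3, 2) but only (1, 4) is free — short on type-A units
  P5 still needs (4, 3) but only (1, 4) is free — short on type-A units
Post-grant, the permanently blocked set is P8, P4, P2 and P5.
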